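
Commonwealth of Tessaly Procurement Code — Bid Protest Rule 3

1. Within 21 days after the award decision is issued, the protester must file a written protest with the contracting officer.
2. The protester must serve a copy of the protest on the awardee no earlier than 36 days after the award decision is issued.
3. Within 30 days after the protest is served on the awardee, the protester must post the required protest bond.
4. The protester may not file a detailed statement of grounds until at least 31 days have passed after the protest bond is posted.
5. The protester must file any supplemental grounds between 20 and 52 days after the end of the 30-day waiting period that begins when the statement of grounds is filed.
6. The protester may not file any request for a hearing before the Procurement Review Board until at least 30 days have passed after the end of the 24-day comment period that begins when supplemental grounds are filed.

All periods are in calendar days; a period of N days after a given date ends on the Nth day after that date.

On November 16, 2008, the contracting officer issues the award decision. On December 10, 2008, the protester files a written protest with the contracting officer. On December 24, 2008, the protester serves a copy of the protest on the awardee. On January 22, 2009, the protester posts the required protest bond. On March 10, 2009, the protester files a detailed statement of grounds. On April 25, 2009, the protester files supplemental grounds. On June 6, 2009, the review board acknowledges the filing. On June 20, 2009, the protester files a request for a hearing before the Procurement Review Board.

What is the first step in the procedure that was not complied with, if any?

Step 1 — counting 21 days from November 16, 2008 (when the award decision is issued) gives a deadline of December 7, 2008; not done until December 10, 2008, 3 days after the deadline.

Step 1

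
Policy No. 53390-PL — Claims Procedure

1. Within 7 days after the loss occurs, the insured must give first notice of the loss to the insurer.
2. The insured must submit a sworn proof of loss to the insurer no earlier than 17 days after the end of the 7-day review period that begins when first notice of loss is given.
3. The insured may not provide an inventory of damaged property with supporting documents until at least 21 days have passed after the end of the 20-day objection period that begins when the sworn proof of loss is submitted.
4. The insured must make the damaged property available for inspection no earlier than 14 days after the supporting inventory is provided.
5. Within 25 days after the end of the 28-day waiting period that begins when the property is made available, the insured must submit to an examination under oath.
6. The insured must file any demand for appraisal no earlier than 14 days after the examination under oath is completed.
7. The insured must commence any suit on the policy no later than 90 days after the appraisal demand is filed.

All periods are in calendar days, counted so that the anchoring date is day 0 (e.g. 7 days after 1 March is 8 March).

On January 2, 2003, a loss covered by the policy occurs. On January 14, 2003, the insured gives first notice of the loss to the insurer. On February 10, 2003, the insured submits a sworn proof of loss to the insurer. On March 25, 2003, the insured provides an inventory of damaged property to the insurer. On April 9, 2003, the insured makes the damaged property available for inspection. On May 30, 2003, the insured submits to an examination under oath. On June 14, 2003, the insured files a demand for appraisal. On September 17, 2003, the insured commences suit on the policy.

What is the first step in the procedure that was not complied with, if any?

Step 1

(1) due by January 2, 2003 + 7 days = January 9, 2003; done January 14, 2003 — 5 days late.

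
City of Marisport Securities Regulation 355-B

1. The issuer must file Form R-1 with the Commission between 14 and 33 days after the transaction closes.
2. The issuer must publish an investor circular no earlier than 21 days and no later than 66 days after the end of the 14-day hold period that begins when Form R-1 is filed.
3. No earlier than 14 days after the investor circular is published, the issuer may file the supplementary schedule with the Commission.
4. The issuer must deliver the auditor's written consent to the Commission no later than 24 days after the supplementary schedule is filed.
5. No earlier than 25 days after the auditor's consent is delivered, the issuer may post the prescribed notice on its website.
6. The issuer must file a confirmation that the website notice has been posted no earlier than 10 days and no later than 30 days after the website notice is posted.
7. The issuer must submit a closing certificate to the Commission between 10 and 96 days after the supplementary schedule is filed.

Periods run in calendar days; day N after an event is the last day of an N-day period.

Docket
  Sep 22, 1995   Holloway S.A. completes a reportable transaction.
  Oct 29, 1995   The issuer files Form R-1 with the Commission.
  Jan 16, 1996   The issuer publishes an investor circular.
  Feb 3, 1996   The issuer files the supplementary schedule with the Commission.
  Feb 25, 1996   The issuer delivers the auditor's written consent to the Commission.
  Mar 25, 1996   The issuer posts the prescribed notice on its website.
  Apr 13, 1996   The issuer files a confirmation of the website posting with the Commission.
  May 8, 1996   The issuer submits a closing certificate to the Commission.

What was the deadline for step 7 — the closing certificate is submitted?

May 9, 1996

Step 7 runs from Feb 3, 1996, when the supplementary schedule is filed. The window is 10–96 days after Feb 3, 1996; it closes on May 9, 1996.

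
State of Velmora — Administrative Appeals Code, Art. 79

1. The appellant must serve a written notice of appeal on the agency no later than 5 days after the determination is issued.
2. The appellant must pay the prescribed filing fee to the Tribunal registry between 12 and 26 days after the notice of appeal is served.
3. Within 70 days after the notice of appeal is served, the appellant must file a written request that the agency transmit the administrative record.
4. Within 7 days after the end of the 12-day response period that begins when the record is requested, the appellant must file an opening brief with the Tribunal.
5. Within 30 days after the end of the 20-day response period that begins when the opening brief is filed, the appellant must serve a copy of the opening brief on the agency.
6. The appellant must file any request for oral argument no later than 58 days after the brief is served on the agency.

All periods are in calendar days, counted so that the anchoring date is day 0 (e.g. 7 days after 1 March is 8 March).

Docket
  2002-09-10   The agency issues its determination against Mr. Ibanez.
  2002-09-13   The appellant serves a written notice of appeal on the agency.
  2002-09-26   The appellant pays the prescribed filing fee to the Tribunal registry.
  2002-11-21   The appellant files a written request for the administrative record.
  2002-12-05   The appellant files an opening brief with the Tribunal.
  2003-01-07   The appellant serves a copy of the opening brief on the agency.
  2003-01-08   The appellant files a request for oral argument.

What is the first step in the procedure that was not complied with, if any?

Step 1 — counting 5 days from 2002-09-10 (when the determination is issued) gives a deadline of 2002-09-15; 2002-09-13 is within that limit.
Step 2 — 12 and 26 days from 2002-09-13 (when the notice of appeal is served) are 2002-09-25 and 2002-10-09 respectively; done 2002-09-26 — within the window.
Step 3 — counting 70 days from 2002-09-13 (when the notice of appeal is served) gives a deadline of 2002-11-22; done 2002-11-21 — timely.
Step 4 — counting 7 days from 2002-12-03 (end of the 12-day response period, which began when the record is requested on 2002-11-21) gives a deadline of 2002-12-10; 2002-12-05 is within that limit.
Step 5 — counting 30 days from 2002-12-25 (end of the 20-day response period, which began when the opening brief is filed on 2002-12-05) gives a deadline of 2003-01-24; 2003-01-07 is within that limit.
Step 6 — counting 58 days from 2003-01-07 (when the brief is served on the agency) gives a deadline of 2003-03-06; done 2003-01-08 — timely.

None — every step was satisfied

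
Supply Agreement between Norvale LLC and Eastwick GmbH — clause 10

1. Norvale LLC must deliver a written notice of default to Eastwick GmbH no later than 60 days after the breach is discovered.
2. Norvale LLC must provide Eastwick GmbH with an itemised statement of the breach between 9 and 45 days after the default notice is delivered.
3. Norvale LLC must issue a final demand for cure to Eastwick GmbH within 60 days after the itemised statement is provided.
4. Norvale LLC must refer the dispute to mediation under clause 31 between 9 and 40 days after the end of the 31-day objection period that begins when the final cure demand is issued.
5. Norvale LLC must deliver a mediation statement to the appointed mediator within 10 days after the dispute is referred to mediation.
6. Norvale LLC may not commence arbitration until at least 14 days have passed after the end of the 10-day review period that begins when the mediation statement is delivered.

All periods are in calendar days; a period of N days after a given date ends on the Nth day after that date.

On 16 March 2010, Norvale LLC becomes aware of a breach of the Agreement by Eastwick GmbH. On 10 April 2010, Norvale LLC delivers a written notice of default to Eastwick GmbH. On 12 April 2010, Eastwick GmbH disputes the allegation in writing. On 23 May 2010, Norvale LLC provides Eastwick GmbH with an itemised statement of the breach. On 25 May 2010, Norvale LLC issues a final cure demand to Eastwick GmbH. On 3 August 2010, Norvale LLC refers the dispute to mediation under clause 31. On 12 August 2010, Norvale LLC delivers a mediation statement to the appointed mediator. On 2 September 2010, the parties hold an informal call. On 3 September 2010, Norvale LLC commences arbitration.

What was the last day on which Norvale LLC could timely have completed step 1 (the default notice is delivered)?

15 May 2010

Step 1 runs from 16 March 2010, when the breach is discovered. 60 days after 16 March 2010 is 15 May 2010.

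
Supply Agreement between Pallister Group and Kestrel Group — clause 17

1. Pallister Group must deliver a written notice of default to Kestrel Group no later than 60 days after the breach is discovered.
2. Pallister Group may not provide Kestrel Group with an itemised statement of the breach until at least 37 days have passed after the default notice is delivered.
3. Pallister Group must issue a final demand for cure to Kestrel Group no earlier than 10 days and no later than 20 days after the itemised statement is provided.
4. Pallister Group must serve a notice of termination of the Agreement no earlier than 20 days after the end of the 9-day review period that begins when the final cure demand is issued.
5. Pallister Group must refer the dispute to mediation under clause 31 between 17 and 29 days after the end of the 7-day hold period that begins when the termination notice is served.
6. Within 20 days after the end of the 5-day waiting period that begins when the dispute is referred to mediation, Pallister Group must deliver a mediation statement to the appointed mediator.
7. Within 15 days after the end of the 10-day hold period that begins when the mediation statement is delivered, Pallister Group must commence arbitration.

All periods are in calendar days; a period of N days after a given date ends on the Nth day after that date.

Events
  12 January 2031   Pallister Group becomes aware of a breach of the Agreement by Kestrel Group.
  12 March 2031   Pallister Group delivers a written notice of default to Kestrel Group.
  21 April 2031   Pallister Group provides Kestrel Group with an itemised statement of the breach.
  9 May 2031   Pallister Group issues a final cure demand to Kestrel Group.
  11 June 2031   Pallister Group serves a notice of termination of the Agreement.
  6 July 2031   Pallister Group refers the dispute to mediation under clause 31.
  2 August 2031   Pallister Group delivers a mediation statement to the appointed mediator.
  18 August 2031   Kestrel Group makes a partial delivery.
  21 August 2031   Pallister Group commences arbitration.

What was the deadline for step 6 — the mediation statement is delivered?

31 July 2031

The dispute is referred to mediation on 6 July 2031; the 5-day waiting period therefore ends 11 July 2031, and step 6 runs from that date. 20 days after 11 July 2031 is 31 July 2031.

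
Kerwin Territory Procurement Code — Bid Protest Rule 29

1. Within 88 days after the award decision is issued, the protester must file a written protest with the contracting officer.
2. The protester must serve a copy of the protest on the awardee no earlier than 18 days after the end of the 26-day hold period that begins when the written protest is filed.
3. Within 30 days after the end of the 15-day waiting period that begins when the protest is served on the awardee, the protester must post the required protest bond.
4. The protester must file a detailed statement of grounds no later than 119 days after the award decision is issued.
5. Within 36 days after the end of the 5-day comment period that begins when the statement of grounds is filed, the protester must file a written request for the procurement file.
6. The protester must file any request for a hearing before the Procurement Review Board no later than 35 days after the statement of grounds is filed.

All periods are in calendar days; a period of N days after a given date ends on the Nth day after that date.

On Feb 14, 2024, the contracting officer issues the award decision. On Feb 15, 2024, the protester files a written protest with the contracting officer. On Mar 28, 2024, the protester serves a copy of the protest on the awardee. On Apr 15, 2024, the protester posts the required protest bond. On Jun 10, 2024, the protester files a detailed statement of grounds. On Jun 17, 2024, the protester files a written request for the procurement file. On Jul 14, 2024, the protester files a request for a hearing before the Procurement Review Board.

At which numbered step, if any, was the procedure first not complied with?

Step 2

(1) due by Feb 14, 2024 + 88 days = May 12, 2024; done Feb 15, 2024 — timely.
(2) permitted from Mar 12, 2024 + 18 days = Mar 30, 2024 onward; Mar 28, 2024 is 2 days before the earliest permitted date.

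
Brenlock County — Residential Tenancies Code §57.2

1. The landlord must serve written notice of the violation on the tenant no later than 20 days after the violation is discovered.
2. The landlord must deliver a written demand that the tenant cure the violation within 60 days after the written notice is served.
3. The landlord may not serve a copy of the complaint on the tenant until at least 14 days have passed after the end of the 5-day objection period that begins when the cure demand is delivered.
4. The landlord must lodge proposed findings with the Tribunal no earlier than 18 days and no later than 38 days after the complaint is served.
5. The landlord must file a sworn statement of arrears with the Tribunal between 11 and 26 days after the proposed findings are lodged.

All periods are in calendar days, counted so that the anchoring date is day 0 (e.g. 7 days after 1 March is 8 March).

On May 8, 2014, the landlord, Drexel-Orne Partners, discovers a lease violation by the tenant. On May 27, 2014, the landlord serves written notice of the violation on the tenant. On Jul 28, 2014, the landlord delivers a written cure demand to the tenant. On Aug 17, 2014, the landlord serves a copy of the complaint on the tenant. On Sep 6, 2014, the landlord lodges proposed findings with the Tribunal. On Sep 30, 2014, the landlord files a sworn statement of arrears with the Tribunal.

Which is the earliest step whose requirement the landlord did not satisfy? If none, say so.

Step 2

(1) due by May 8, 2014 + 20 days = May 28, 2014; completed May 27, 2014, before the deadline.
(2) due by May 27, 2014 + 60 days = Jul 26, 2014; Jul 28, 2014 misses that deadline by 2 days.
The procedure was therefore not followed at step 2.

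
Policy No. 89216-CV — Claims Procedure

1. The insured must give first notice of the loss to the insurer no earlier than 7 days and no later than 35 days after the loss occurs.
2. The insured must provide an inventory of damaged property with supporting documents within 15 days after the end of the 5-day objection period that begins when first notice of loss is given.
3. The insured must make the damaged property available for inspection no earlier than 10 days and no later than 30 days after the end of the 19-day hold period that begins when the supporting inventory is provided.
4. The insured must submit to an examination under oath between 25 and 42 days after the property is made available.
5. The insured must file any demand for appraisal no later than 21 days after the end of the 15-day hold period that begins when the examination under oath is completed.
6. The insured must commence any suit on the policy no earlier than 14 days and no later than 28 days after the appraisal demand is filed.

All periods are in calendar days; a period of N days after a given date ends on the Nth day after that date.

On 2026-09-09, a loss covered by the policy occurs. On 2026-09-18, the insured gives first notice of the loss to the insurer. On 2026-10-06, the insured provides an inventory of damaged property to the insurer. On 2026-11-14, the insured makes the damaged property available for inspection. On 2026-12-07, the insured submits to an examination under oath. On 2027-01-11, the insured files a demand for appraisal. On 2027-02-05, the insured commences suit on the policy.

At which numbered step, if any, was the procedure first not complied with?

Step 4

Step 1 — 7 and 35 days from 2026-09-09 (when the loss occurs) are 2026-09-16 and 2026-10-14 respectively; 2026-09-18 falls inside that range.
Step 2 — counting 15 days from 2026-09-23 (end of the 5-day objection period, which began when first notice of loss is given on 2026-09-18) gives a deadline of 2026-10-08; done 2026-10-06 — timely.
Step 3 — 10 and 30 days from 2026-10-25 (end of the 19-day hold period, which began when the supporting inventory is provided on 2026-10-06) are 2026-11-04 and 2026-11-24 respectively; done 2026-11-14, which is between those dates.
Step 4 — 25 and 42 days from 2026-11-14 (when the property is made available) are 2026-12-09 and 2026-12-26 respectively; done 2026-12-07 — 2 days before the window opened.
The procedure was therefore not followed at step 4.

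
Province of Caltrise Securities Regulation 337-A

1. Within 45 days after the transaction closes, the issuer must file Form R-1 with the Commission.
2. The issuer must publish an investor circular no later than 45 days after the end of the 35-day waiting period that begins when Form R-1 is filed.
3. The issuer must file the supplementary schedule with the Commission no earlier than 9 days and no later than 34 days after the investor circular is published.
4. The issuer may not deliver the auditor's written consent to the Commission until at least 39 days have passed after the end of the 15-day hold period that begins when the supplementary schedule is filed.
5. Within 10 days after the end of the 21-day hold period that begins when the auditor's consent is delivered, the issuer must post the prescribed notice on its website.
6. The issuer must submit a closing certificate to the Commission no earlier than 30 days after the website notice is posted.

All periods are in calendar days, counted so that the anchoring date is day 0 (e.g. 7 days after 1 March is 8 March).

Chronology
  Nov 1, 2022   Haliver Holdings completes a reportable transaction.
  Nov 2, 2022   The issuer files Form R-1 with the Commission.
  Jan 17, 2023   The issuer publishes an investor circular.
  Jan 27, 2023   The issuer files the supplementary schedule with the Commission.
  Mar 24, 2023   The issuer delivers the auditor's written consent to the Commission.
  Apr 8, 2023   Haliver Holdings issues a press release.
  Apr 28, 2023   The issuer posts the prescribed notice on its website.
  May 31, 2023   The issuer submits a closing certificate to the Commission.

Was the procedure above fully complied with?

No

Step 1: 45 days after Nov 1, 2022 (when the transaction closes) is Dec 16, 2022; done Nov 2, 2022 — timely.
Step 2: 45 days after Dec 7, 2022 (end of the 35-day waiting period, which began when Form R-1 is filed on Nov 2, 2022) is Jan 21, 2023; Jan 17, 2023 is within that limit.
Step 3: the window is 9–34 days after Jan 17, 2023 (when the investor circular is published), so Jan 26, 2023 through Feb 20, 2023; done Jan 27, 2023, which is between those dates.
Step 4: the earliest permitted date is 39 days after Feb 11, 2023 (end of the 15-day hold period, which began when the supplementary schedule is filed on Jan 27, 2023), i.e. Mar 22, 2023; done Mar 24, 2023, after the minimum wait.
Step 5: 10 days after Apr 14, 2023 (end of the 21-day hold period, which began when the auditor's consent is delivered on Mar 24, 2023) is Apr 24, 2023; not done until Apr 28, 2023, 4 days after the deadline.
The analysis stops there.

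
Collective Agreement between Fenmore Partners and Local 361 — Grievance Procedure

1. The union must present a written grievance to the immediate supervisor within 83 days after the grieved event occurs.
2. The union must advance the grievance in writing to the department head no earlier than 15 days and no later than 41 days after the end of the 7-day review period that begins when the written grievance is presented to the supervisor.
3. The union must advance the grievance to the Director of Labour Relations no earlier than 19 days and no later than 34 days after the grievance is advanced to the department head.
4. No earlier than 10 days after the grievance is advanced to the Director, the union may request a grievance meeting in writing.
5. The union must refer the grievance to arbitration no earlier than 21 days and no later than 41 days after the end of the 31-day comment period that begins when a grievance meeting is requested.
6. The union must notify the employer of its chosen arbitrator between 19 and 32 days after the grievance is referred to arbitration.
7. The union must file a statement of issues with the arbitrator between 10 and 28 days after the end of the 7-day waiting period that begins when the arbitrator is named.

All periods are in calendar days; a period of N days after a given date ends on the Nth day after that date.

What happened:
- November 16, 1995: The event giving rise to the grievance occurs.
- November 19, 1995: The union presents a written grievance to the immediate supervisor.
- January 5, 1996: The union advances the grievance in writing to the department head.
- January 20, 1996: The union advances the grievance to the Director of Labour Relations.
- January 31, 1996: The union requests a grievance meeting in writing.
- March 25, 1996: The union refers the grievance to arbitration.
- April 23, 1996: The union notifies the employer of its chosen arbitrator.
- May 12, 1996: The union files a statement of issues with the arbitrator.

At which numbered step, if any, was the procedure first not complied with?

Step 1 — counting 83 days from November 16, 1995 (when the grieved event occurs) gives a deadline of February 7, 1996; completed November 19, 1995, before the deadline.
Step 2 — 15 and 41 days from November 26, 1995 (end of the 7-day review period, which began when the written grievance is presented to the supervisor on November 19, 1995) are December 11, 1995 and January 6, 1996 respectively; done January 5, 1996 — within the window.
Step 3 — 19 and 34 days from January 5, 1996 (when the grievance is advanced to the department head) are January 24, 1996 and February 8, 1996 respectively; January 20, 1996 is 4 days too early.
Later steps need not be reached.

Step 3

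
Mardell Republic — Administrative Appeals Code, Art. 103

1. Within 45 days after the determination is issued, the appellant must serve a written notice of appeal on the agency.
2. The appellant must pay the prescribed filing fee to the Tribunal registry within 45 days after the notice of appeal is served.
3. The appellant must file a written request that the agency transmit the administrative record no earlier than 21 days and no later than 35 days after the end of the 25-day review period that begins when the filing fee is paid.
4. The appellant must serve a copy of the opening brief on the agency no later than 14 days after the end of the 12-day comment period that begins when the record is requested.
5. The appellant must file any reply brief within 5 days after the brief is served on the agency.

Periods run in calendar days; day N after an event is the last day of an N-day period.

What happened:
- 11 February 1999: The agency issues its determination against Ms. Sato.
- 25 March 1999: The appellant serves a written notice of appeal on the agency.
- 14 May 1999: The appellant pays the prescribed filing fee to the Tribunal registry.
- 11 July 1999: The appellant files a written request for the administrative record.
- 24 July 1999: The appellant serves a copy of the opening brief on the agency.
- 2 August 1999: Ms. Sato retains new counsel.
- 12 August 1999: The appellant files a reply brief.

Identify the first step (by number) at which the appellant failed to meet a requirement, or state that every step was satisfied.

Step 1: 45 days after 11 February 1999 (when the determination is issued) is 28 March 1999; done 25 March 1999 — timely.
Step 2: 45 days after 25 March 1999 (when the notice of appeal is served) is 9 May 1999; done 14 May 1999 — 5 days late.
The procedure was therefore not followed at step 2.

Step 2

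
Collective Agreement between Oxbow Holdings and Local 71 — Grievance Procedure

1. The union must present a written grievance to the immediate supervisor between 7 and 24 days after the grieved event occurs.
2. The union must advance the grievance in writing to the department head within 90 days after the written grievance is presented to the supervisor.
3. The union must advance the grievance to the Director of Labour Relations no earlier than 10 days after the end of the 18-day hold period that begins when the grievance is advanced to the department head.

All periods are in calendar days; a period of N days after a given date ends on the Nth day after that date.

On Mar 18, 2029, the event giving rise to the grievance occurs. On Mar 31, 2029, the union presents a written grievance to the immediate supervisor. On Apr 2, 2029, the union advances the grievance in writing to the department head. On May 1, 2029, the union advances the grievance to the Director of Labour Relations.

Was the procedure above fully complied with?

Yes

(1) the permitted window runs from Mar 18, 2029 + 7 = Mar 25, 2029 to Mar 18, 2029 + 24 = Apr 11, 2029; Mar 31, 2029 falls inside that range.
(2) due by Mar 31, 2029 + 90 days = Jun 29, 2029; completed Apr 2, 2029, before the deadline.
(3) permitted from Apr 20, 2029 + 10 days = Apr 30, 2029 onward; May 1, 2029 is on or after that date.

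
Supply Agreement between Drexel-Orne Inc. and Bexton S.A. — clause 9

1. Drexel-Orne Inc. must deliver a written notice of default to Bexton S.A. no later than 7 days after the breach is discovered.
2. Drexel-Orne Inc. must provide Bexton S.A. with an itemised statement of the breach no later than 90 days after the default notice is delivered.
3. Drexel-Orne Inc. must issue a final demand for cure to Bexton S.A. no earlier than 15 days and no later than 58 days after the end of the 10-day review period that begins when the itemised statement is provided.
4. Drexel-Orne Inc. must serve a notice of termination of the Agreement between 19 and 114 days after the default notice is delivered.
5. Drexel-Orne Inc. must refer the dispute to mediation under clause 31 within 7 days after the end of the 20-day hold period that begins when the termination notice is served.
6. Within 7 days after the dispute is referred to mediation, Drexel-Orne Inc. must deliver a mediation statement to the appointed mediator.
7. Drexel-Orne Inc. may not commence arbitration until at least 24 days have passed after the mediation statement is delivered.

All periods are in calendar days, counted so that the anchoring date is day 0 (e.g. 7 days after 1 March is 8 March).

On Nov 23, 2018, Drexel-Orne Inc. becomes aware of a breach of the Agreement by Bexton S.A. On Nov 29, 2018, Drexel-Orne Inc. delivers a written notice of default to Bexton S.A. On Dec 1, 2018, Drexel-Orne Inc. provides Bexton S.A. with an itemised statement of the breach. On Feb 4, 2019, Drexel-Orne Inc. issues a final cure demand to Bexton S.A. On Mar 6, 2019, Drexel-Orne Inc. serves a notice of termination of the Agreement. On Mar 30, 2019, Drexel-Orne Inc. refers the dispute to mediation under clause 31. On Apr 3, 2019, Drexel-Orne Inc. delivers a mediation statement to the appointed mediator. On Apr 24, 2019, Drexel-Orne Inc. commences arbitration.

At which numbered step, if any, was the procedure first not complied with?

Step 1 — counting 7 days from Nov 23, 2018 (when the breach is discovered) gives a deadline of Nov 30, 2018; completed Nov 29, 2018, before the deadline.
Step 2 — counting 90 days from Nov 29, 2018 (when the default notice is delivered) gives a deadline of Feb 27, 2019; done Dec 1, 2018 — timely.
Step 3 — 15 and 58 days from Dec 11, 2018 (end of the 10-day review period, which began when the itemised statement is provided on Dec 1, 2018) are Dec 26, 2018 and Feb 7, 2019 respectively; done Feb 4, 2019, which is between those dates.
Step 4 — 19 and 114 days from Nov 29, 2018 (when the default notice is delivered) are Dec 18, 2018 and Mar 23, 2019 respectively; Mar 6, 2019 falls inside that range.
Step 5 — counting 7 days from Mar 26, 2019 (end of the 20-day hold period, which began when the termination notice is served on Mar 6, 2019) gives a deadline of Apr 2, 2019; done Mar 30, 2019 — timely.
Step 6 — counting 7 days from Mar 30, 2019 (when the dispute is referred to mediation) gives a deadline of Apr 6, 2019; done Apr 3, 2019 — timely.
Step 7 — must wait 24 days from Apr 3, 2019 (when the mediation statement is delivered), so not before Apr 27, 2019; Apr 24, 2019 is 3 days before the earliest permitted date.
The analysis stops there.

Step 7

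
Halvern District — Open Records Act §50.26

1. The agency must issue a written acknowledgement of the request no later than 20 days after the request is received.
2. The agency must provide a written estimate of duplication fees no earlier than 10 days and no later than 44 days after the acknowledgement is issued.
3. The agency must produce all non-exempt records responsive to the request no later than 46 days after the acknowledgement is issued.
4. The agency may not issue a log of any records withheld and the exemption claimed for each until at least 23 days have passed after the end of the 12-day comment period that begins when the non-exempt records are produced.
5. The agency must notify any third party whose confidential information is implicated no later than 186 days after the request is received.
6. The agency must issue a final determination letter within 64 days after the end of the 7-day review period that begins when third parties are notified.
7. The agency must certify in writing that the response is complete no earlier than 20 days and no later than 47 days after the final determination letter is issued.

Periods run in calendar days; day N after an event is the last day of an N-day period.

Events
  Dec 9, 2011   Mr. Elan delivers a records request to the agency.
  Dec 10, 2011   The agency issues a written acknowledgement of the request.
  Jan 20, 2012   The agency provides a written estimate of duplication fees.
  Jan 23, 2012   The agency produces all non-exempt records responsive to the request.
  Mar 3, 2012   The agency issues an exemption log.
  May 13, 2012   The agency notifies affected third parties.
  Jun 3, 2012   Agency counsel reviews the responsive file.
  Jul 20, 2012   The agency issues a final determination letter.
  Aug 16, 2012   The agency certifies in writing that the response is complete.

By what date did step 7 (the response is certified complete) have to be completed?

Step 7 runs from Jul 20, 2012, when the final determination letter is issued. The window is 20–47 days after Jul 20, 2012; it closes on Sep 5, 2012.

Sep 5, 2012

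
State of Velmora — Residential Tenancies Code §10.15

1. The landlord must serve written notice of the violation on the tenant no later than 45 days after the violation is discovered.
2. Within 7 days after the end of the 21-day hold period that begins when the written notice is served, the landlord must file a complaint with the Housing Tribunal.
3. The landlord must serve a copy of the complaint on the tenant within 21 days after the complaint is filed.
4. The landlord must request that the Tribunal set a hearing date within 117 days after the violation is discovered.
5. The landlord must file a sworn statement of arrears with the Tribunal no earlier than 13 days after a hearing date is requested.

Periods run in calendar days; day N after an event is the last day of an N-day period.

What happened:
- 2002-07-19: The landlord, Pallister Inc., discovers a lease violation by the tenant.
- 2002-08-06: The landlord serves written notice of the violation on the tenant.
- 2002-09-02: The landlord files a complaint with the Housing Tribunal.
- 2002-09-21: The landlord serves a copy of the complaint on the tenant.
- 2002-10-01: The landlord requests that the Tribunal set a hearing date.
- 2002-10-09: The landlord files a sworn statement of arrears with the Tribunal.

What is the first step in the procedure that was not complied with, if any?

Step 5

Step 1: 45 days after 2002-07-19 (when the violation is discovered) is 2002-09-02; 2002-08-06 is within that limit.
Step 2: 7 days after 2002-08-27 (end of the 21-day hold period, which began when the written notice is served on 2002-08-06) is 2002-09-03; completed 2002-09-02, before the deadline.
Step 3: 21 days after 2002-09-02 (when the complaint is filed) is 2002-09-23; done 2002-09-21 — timely.
Step 4: 117 days after 2002-07-19 (when the violation is discovered) is 2002-11-13; completed 2002-10-01, before the deadline.
Step 5: the earliest permitted date is 13 days after 2002-10-01 (when a hearing date is requested), i.e. 2002-10-14; acted on 2002-10-09, 5 days prematurely.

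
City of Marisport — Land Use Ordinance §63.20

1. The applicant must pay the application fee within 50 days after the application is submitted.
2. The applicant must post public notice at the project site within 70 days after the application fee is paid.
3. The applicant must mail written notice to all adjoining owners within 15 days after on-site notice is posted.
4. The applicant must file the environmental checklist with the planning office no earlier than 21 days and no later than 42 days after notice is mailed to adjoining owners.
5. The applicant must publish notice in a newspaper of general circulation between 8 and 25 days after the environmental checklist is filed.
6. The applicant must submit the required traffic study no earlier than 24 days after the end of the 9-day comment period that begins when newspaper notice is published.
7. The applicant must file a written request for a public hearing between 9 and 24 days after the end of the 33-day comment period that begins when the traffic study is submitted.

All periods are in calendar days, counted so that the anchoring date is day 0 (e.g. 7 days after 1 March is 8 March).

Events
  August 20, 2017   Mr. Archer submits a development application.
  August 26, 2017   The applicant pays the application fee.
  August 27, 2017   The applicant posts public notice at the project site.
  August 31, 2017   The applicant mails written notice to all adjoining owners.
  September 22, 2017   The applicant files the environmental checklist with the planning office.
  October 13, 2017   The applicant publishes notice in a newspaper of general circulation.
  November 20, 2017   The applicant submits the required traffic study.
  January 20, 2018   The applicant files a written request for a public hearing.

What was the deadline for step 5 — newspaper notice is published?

October 17, 2017

Step 5 runs from September 22, 2017, when the environmental checklist is filed. The window is 8–25 days after September 22, 2017; it closes on October 17, 2017.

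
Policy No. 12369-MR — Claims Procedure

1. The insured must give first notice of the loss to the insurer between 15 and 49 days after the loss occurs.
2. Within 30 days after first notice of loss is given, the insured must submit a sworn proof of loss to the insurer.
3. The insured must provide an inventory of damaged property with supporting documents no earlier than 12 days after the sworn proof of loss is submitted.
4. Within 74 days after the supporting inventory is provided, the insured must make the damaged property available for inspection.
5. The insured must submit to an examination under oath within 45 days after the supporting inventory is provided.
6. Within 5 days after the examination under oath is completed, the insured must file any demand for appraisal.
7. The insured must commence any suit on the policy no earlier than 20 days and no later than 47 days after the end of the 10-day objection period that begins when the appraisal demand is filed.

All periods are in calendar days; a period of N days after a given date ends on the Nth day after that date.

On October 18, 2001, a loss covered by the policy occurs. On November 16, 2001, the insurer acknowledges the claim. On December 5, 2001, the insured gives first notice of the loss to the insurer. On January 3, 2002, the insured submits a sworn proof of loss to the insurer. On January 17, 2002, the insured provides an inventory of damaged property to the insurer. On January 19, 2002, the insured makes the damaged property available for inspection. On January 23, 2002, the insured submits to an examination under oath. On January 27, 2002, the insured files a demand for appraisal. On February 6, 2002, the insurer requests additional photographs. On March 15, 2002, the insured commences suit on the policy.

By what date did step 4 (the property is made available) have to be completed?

April 1, 2002

Step 4 runs from January 17, 2002, when the supporting inventory is provided. 74 days after January 17, 2002 is April 1, 2002.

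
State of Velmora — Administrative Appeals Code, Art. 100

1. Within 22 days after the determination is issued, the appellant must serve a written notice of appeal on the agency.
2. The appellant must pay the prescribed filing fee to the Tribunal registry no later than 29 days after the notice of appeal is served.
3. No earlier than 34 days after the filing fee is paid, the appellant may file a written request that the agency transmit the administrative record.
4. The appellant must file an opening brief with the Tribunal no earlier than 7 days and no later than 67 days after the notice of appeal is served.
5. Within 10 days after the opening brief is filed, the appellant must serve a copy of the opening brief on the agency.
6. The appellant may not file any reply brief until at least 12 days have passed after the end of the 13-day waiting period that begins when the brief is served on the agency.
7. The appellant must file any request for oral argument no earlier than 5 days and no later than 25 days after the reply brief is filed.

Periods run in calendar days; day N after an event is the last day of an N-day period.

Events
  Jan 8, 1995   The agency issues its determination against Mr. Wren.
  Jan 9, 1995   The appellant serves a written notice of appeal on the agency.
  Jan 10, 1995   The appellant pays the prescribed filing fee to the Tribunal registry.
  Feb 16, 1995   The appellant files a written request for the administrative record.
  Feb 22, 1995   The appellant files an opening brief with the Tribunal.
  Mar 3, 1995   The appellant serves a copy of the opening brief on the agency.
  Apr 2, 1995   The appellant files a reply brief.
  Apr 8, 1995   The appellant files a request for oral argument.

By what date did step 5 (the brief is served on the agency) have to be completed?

Mar 4, 1995

Step 5 runs from Feb 22, 1995, when the opening brief is filed. 10 days after Feb 22, 1995 is Mar 4, 1995.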